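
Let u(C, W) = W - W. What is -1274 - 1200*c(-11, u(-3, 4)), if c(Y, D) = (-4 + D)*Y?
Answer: -54074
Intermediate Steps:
u(C, W) = 0
c(Y, D) = Y*(-4 + D)
-1274 - 1200*c(-11, u(-3, 4)) = -1274 - (-13200)*(-4 + 0) = -1274 - (-13200)*(-4) = -1274 - 1200*44 = -1274 - 52800 = -54074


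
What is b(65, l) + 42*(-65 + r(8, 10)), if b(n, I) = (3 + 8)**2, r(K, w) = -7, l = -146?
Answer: -2903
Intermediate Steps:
b(n, I) = 121 (b(n, I) = 11**2 = 121)
b(65, l) + 42*(-65 + r(8, 10)) = 121 + 42*(-65 - 7) = 121 + 42*(-72) = 121 - 3024 = -2903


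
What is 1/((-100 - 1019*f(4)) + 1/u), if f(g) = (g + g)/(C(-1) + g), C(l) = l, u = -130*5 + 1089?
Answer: -1317/3710425 ≈ -0.00035495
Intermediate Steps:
u = 439 (u = -650 + 1089 = 439)
f(g) = 2*g/(-1 + g) (f(g) = (g + g)/(-1 + g) = (2*g)/(-1 + g) = 2*g/(-1 + g))
1/((-100 - 1019*f(4)) + 1/u) = 1/((-100 - 2038*4/(-1 + 4)) + 1/439) = 1/((-100 - 2038*4/3) + 1/439) = 1/((-100 - 1019*8/3) + 1/439) = 1/((-100 - 8152/3) + 1/439) = 1/(-8452/3 + 1/439) = 1/(-3710425/1317) = -1317/3710425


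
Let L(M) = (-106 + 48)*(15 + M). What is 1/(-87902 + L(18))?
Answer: -1/89816 ≈ -1.1134e-5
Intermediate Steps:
L(M) = -870 - 58*M (L(M) = -58*(15 + M) = -870 - 58*M)
1/(-87902 + L(18)) = 1/(-87902 + (-870 - 58*18)) = 1/(-87902 + (-870 - 1044)) = 1/(-87902 - 1914) = 1/(-89816) = -1/89816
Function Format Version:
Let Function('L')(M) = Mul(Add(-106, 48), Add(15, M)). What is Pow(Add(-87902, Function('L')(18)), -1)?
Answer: Rational(-1, 89816) ≈ -1.1134e-5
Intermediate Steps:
Function('L')(M) = Add(-870, Mul(-58, M)) (Function('L')(M) = Mul(-58, Add(15, M)) = Add(-870, Mul(-58, M)))
Pow(Add(-87902, Function('L')(18)), -1) = Pow(Add(-87902, Add(-870, Mul(-58, 18))), -1) = Pow(Add(-87902, Add(-870, -1044)), -1) = Pow(Add(-87902, -1914), -1) = Pow(-89816, -1) = Rational(-1, 89816)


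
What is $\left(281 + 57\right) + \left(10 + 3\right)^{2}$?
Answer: $507$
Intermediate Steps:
$\left(281 + 57\right) + \left(10 + 3\right)^{2} = 338 + 13^{2} = 338 + 169 = 507$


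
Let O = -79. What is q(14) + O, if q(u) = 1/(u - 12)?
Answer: -157/2 ≈ -78.500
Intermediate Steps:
q(u) = 1/(-12 + u)
q(14) + O = 1/(-12 + 14) - 79 = 1/2 - 79 = ½ - 79 = -157/2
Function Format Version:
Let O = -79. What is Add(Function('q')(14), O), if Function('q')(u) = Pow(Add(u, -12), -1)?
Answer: Rational(-157, 2) ≈ -78.500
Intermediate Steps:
Function('q')(u) = Pow(Add(-12, u), -1)
Add(Function('q')(14), O) = Add(Pow(Add(-12, 14), -1), -79) = Add(Pow(2, -1), -79) = Add(Rational(1, 2), -79) = Rational(-157, 2)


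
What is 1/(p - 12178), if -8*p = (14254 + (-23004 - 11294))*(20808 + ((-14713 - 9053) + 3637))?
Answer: 2/3378113 ≈ 5.9205e-7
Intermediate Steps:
p = 3402469/2 (p = -(14254 + (-23004 - 11294))*(20808 + ((-14713 - 9053) + 3637))/8 = -(14254 - 34298)*(20808 + (-23766 + 3637))/8 = -(-5011)*(20808 - 20129)/2 = -(-5011)*679/2 = -⅛*(-13609876) = 3402469/2 ≈ 1.7012e+6)
1/(p - 12178) = 1/(3402469/2 - 12178) = 1/(3378113/2) = 2/3378113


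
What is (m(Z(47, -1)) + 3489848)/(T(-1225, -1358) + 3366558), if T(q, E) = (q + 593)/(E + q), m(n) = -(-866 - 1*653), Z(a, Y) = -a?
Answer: 819836451/790529086 ≈ 1.0371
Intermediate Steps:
m(n) = 1519 (m(n) = -(-866 - 653) = -1*(-1519) = 1519)
T(q, E) = (593 + q)/(E + q)
(m(Z(47, -1)) + 3489848)/(T(-1225, -1358) + 3366558) = (1519 + 3489848)/((593 - 1225)/(-1358 - 1225) + 3366558) = 3491367/(-632/(-2583) + 3366558) = 3491367/(-1/2583*(-632) + 3366558) = 3491367/(632/2583 + 3366558) = 3491367/(8695819946/2583) = 3491367*(2583/8695819946) = 819836451/790529086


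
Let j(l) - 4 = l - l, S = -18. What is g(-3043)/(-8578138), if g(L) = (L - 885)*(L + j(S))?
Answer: -5968596/4289069 ≈ -1.3916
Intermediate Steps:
j(l) = 4 (j(l) = 4 + (l - l) = 4 + 0 = 4)
g(L) = (-885 + L)*(4 + L) (g(L) = (L - 885)*(L + 4) = (-885 + L)*(4 + L))
g(-3043)/(-8578138) = (-3540 + (-3043)² - 881*(-3043))/(-8578138) = (-3540 + 9259849 + 2680883)*(-1/8578138) = 11937192*(-1/8578138) = -5968596/4289069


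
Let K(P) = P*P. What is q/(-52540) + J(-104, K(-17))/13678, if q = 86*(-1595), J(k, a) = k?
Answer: 93537355/35932106 ≈ 2.6032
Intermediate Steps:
K(P) = P**2
q = -137170
q/(-52540) + J(-104, K(-17))/13678 = -137170/(-52540) - 104/13678 = -137170*(-1/52540) - 104*1/13678 = 13717/5254 - 52/6839 = 93537355/35932106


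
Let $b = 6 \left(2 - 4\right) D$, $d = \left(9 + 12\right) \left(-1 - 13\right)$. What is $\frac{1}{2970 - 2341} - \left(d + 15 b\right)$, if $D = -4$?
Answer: $- \frac{267953}{629} \approx -426.0$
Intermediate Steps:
$d = -294$ ($d = 21 \left(-14\right) = -294$)
$b = 48$ ($b = 6 \left(2 - 4\right) \left(-4\right) = 6 \left(-2\right) \left(-4\right) = \left(-12\right) \left(-4\right) = 48$)
$\frac{1}{2970 - 2341} - \left(d + 15 b\right) = \frac{1}{2970 - 2341} - \left(-294 + 15 \cdot 48\right) = \frac{1}{629} - \left(-294 + 720\right) = \frac{1}{629} - 426 = - \frac{267953}{629}$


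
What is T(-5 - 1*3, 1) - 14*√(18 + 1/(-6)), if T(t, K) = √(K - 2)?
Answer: I - 7*√642/3 ≈ -59.121 + 1.0*I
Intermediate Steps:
T(t, K) = √(-2 + K)
T(-5 - 1*3, 1) - 14*√(18 + 1/(-6)) = √(-2 + 1) - 14*√(18 + 1/(-6)) = √(-1) - 14*√(18 - ⅙) = I - 7*√642/3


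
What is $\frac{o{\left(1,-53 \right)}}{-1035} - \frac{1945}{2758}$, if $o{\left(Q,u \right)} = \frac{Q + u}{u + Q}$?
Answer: $- \frac{2015833}{2854530} \approx -0.70619$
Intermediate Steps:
$o{\left(Q,u \right)} = 1$ ($o{\left(Q,u \right)} = \frac{Q + u}{Q + u} = 1$)
$\frac{o{\left(1,-53 \right)}}{-1035} - \frac{1945}{2758} = 1 \frac{1}{-1035} - \frac{1945}{2758} = 1 \left(- \frac{1}{1035}\right) - \frac{1945}{2758} = - \frac{1}{1035} - \frac{1945}{2758} = - \frac{2015833}{2854530}$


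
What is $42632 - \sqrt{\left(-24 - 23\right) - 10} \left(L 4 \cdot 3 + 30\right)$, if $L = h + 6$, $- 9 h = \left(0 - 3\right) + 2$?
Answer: $42632 - \frac{310 i \sqrt{57}}{3} \approx 42632.0 - 780.15 i$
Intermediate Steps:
$h = \frac{1}{9}$ ($h = - \frac{\left(0 - 3\right) + 2}{9} = - \frac{-3 + 2}{9} = \left(- \frac{1}{9}\right) \left(-1\right) = \frac{1}{9} \approx 0.11111$)
$L = \frac{55}{9}$ ($L = \frac{1}{9} + 6 = \frac{55}{9} \approx 6.1111$)
$42632 - \sqrt{\left(-24 - 23\right) - 10} \left(L 4 \cdot 3 + 30\right) = 42632 - \sqrt{\left(-24 - 23\right) - 10} \left(\frac{55}{9} \cdot 4 \cdot 3 + 30\right) = 42632 - \sqrt{-47 - 10} \left(\frac{220}{9} \cdot 3 + 30\right) = 42632 - \sqrt{-57} \left(\frac{220}{3} + 30\right) = 42632 - i \sqrt{57} \cdot \frac{310}{3} = 42632 - \frac{310 i \sqrt{57}}{3}$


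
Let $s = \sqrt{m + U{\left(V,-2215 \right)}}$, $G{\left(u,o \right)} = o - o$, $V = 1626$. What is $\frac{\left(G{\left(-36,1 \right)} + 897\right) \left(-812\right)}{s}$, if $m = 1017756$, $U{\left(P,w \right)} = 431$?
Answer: $- \frac{31668 \sqrt{1018187}}{44269} \approx -721.83$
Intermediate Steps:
$G{\left(u,o \right)} = 0$
$s = \sqrt{1018187}$ ($s = \sqrt{1017756 + 431} = \sqrt{1018187} \approx 1009.1$)
$\frac{\left(G{\left(-36,1 \right)} + 897\right) \left(-812\right)}{s} = \frac{\left(0 + 897\right) \left(-812\right)}{\sqrt{1018187}} = 897 \left(-812\right) \frac{\sqrt{1018187}}{1018187} = - 728364 \frac{\sqrt{1018187}}{1018187} = - \frac{31668 \sqrt{1018187}}{44269}$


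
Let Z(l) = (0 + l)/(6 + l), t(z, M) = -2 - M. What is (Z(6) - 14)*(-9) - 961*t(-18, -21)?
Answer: -36275/2 ≈ -18138.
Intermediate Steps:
Z(l) = l/(6 + l)
(Z(6) - 14)*(-9) - 961*t(-18, -21) = (6/(6 + 6) - 14)*(-9) - 961*(-2 - 1*(-21)) = (6/12 - 14)*(-9) - 961*(-2 + 21) = (6*(1/12) - 14)*(-9) - 961*19 = (1/2 - 14)*(-9) - 18259 = -27/2*(-9) - 18259 = 243/2 - 18259 = -36275/2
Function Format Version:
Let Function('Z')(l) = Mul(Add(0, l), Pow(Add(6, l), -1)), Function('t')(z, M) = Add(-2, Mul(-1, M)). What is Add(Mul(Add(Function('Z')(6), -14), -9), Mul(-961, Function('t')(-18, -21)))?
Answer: Rational(-36275, 2) ≈ -18138.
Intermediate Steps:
Function('Z')(l) = Mul(l, Pow(Add(6, l), -1))
Add(Mul(Add(Function('Z')(6), -14), -9), Mul(-961, Function('t')(-18, -21))) = Add(Mul(Add(Mul(6, Pow(Add(6, 6), -1)), -14), -9), Mul(-961, Add(-2, Mul(-1, -21)))) = Add(Mul(Add(Mul(6, Pow(12, -1)), -14), -9), Mul(-961, Add(-2, 21))) = Add(Mul(Add(Mul(6, Rational(1, 12)), -14), -9), Mul(-961, 19)) = Add(Mul(Add(Rational(1, 2), -14), -9), -18259) = Add(Mul(Rational(-27, 2), -9), -18259) = Add(Rational(243, 2), -18259) = Rational(-36275, 2)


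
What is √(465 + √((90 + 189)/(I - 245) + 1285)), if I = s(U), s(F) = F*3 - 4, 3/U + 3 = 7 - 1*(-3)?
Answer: √(537540 + 442*√8782)/34 ≈ 22.379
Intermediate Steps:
U = 3/7 (U = 3/(-3 + (7 - 1*(-3))) = 3/(-3 + (7 + 3)) = 3/(-3 + 10) = 3/7 ≈ 0.42857)
s(F) = -4 + 3*F (s(F) = 3*F - 4 = -4 + 3*F)
I = -19/7 (I = -4 + 3*(3/7) = -4 + 9/7 = -19/7 ≈ -2.7143)
√(465 + √((90 + 189)/(I - 245) + 1285)) = √(465 + √((90 + 189)/(-19/7 - 245) + 1285)) = √(465 + √(279/(-1734/7) + 1285)) = √(465 + √(279*(-7/1734) + 1285)) = √(465 + √(-651/578 + 1285)) = √(465 + √(742079/578)) = √(465 + 13*√8782/34)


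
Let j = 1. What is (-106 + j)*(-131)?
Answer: 13755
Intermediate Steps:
(-106 + j)*(-131) = (-106 + 1)*(-131) = -105*(-131) = 13755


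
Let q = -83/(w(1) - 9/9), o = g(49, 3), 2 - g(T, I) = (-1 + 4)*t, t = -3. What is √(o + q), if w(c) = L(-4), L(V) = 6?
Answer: 2*I*√35/5 ≈ 2.3664*I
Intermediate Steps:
g(T, I) = 11 (g(T, I) = 2 - (-1 + 4)*(-3) = 2 - 3*(-3) = 2 - 1*(-9) = 2 + 9 = 11)
w(c) = 6
o = 11
q = -83/5 (q = -83/(6 - 9/9) = -83/(6 - 9*⅑) = -83/(6 - 1) = -83/5 ≈ -16.600)
√(o + q) = √(11 - 83/5) = √(-28/5) = 2*I*√35/5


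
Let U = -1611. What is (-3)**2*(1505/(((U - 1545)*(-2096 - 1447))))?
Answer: 1505/1242412 ≈ 0.0012114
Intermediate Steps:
(-3)**2*(1505/(((U - 1545)*(-2096 - 1447)))) = (-3)**2*(1505/(((-1611 - 1545)*(-2096 - 1447)))) = 9*(1505/((-3156*(-3543)))) = 9*(1505/11181708) = 1505/1242412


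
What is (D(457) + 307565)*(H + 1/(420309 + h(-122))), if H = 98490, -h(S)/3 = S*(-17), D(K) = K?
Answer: 4187397751259294/138029 ≈ 3.0337e+10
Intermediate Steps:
h(S) = 51*S (h(S) = -3*S*(-17) = -(-51)*S = 51*S)
(D(457) + 307565)*(H + 1/(420309 + h(-122))) = (457 + 307565)*(98490 + 1/(420309 + 51*(-122))) = 308022*(98490 + 1/(420309 - 6222)) = 308022*(98490 + 1/414087) = 308022*(40783428631/414087) = 4187397751259294/138029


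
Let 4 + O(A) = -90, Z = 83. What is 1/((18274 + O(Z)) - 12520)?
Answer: 1/5660 ≈ 0.00017668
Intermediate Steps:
O(A) = -94 (O(A) = -4 - 90 = -94)
1/((18274 + O(Z)) - 12520) = 1/((18274 - 94) - 12520) = 1/(18180 - 12520) = 1/5660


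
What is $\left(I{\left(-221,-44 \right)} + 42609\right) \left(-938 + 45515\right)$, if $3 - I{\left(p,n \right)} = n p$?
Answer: $1466048376$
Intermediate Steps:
$I{\left(p,n \right)} = 3 - n p$
$\left(I{\left(-221,-44 \right)} + 42609\right) \left(-938 + 45515\right) = \left(\left(3 - \left(-44\right) \left(-221\right)\right) + 42609\right) \left(-938 + 45515\right) = \left(\left(3 - 9724\right) + 42609\right) 44577 = \left(-9721 + 42609\right) 44577 = 32888 \cdot 44577 = 1466048376$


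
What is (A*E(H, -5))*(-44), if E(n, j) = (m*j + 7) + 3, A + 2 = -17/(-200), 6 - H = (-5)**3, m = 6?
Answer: -8426/5 ≈ -1685.2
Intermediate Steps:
H = 131 (H = 6 - 1*(-5)**3 = 6 - 1*(-125) = 6 + 125 = 131)
A = -383/200 (A = -2 - 17/(-200) = -2 - 17*(-1/200) = -2 + 17/200 = -383/200 ≈ -1.9150)
E(n, j) = 10 + 6*j (E(n, j) = (6*j + 7) + 3 = (7 + 6*j) + 3 = 10 + 6*j)
(A*E(H, -5))*(-44) = -383*(10 + 6*(-5))/200*(-44) = -383*(10 - 30)/200*(-44) = -383/200*(-20)*(-44) = (383/10)*(-44) = -8426/5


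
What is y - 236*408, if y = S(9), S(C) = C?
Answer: -96279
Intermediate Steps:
y = 9
y - 236*408 = 9 - 236*408 = 9 - 96288 = -96279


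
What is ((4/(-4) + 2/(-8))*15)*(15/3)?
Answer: -375/4 ≈ -93.750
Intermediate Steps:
((4/(-4) + 2/(-8))*15)*(15/3) = ((4*(-¼) + 2*(-⅛))*15)*(15*(⅓)) = ((-1 - ¼)*15)*5 = -5/4*15*5 = -75/4*5 = -375/4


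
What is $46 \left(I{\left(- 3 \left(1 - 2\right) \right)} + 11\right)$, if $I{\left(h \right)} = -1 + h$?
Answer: $598$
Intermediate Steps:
$46 \left(I{\left(- 3 \left(1 - 2\right) \right)} + 11\right) = 46 \left(\left(-1 - 3 \left(1 - 2\right)\right) + 11\right) = 46 \left(\left(-1 - -3\right) + 11\right) = 46 \left(\left(-1 + 3\right) + 11\right) = 46 \left(2 + 11\right) = 46 \cdot 13 = 598$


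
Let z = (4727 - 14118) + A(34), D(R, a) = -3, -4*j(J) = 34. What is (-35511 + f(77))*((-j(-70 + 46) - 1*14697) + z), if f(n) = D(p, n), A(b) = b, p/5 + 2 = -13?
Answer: 853951887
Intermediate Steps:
p = -75 (p = -10 + 5*(-13) = -10 - 65 = -75)
j(J) = -17/2 (j(J) = -¼*34 = -17/2)
f(n) = -3
z = -9357 (z = (4727 - 14118) + 34 = -9391 + 34 = -9357)
(-35511 + f(77))*((-j(-70 + 46) - 1*14697) + z) = (-35511 - 3)*((-1*(-17/2) - 1*14697) - 9357) = -35514*((17/2 - 14697) - 9357) = -35514*(-29377/2 - 9357) = -35514*(-48091/2) = 853951887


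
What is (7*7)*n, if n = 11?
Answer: 539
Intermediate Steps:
(7*7)*n = (7*7)*11 = 49*11 = 539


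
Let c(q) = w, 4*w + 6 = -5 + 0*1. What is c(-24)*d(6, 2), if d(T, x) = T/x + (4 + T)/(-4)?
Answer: -11/8 ≈ -1.3750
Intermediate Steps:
d(T, x) = -1 - T/4 + T/x (d(T, x) = T/x + (4 + T)*(-¼) = T/x + (-1 - T/4) = -1 - T/4 + T/x)
w = -11/4 (w = -3/2 + (-5 + 0*1)/4 = -3/2 + (-5 + 0)/4 = -3/2 + (¼)*(-5) = -3/2 - 5/4 = -11/4 ≈ -2.7500)
c(q) = -11/4
c(-24)*d(6, 2) = -11*(-1 - ¼*6 + 6/2)/4 = -11*(-1 - 3/2 + 6*(½))/4 = -11*(-1 - 3/2 + 3)/4 = -11/4*½ = -11/8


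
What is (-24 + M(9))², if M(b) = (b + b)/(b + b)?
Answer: 529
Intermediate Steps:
M(b) = 1 (M(b) = (2*b)/((2*b)) = (2*b)*(1/(2*b)) = 1)
(-24 + M(9))² = (-24 + 1)² = (-23)² = 529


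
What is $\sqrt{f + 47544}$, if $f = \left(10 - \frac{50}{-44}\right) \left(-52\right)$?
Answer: $\frac{\sqrt{5682754}}{11} \approx 216.71$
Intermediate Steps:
$f = - \frac{6370}{11}$ ($f = \left(10 - - \frac{25}{22}\right) \left(-52\right) = \left(10 + \frac{25}{22}\right) \left(-52\right) = \frac{245}{22} \left(-52\right) = - \frac{6370}{11} \approx -579.09$)
$\sqrt{f + 47544} = \sqrt{- \frac{6370}{11} + 47544} = \sqrt{\frac{516614}{11}} = \frac{\sqrt{5682754}}{11}$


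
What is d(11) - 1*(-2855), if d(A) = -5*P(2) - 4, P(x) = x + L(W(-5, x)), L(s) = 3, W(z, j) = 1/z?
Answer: 2826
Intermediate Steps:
P(x) = 3 + x (P(x) = x + 3 = 3 + x)
d(A) = -29 (d(A) = -5*(3 + 2) - 4 = -5*5 - 4 = -25 - 4 = -29)
d(11) - 1*(-2855) = -29 - 1*(-2855) = -29 + 2855 = 2826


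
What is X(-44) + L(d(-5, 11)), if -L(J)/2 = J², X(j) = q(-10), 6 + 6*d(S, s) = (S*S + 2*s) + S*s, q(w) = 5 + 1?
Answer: -44/9 ≈ -4.8889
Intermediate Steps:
q(w) = 6
d(S, s) = -1 + s/3 + S²/6 + S*s/6 (d(S, s) = -1 + ((S*S + 2*s) + S*s)/6 = -1 + ((S² + 2*s) + S*s)/6 = -1 + (S² + 2*s + S*s)/6 = -1 + (s/3 + S²/6 + S*s/6) = -1 + s/3 + S²/6 + S*s/6)
X(j) = 6
L(J) = -2*J²
X(-44) + L(d(-5, 11)) = 6 - 2*(-1 + (⅓)*11 + (⅙)*(-5)² + (⅙)*(-5)*11)² = 6 - 2*(-1 + 11/3 + (⅙)*25 - 55/6)² = 6 - 2*(-1 + 11/3 + 25/6 - 55/6)² = 6 - 2*(-7/3)² = 6 - 2*49/9 = 6 - 98/9 = -44/9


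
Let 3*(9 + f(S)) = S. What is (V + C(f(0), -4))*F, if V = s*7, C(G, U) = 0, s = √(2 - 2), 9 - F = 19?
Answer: 0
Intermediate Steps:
F = -10 (F = 9 - 1*19 = 9 - 19 = -10)
f(S) = -9 + S/3
s = 0 (s = √0 = 0)
V = 0 (V = 0*7 = 0)
(V + C(f(0), -4))*F = (0 + 0)*(-10) = 0*(-10) = 0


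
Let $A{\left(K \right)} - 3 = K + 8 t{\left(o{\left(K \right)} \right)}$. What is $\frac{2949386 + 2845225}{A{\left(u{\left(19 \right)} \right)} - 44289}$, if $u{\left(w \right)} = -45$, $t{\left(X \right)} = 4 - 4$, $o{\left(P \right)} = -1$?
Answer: $- \frac{1931537}{14777} \approx -130.71$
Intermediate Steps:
$t{\left(X \right)} = 0$
$A{\left(K \right)} = 3 + K$ ($A{\left(K \right)} = 3 + \left(K + 8 \cdot 0\right) = 3 + \left(K + 0\right) = 3 + K$)
$\frac{2949386 + 2845225}{A{\left(u{\left(19 \right)} \right)} - 44289} = \frac{2949386 + 2845225}{\left(3 - 45\right) - 44289} = \frac{5794611}{-42 - 44289} = \frac{5794611}{-44331} = 5794611 \left(- \frac{1}{44331}\right) = - \frac{1931537}{14777}$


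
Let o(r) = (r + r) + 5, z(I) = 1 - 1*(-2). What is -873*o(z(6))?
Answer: -9603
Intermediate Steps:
z(I) = 3 (z(I) = 1 + 2 = 3)
o(r) = 5 + 2*r (o(r) = 2*r + 5 = 5 + 2*r)
-873*o(z(6)) = -873*(5 + 2*3) = -873*(5 + 6) = -873*11 = -9603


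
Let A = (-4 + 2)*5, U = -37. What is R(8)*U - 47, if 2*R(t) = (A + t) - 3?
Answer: 91/2 ≈ 45.500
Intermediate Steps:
A = -10 (A = -2*5 = -10)
R(t) = -13/2 + t/2 (R(t) = ((-10 + t) - 3)/2 = (-13 + t)/2 = -13/2 + t/2)
R(8)*U - 47 = (-13/2 + (1/2)*8)*(-37) - 47 = (-13/2 + 4)*(-37) - 47 = -5/2*(-37) - 47 = 185/2 - 47 = 91/2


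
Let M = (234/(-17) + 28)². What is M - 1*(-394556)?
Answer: 114085248/289 ≈ 3.9476e+5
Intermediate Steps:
M = 58564/289 (M = (234*(-1/17) + 28)² = (-234/17 + 28)² = (242/17)² = 58564/289 ≈ 202.64)
M - 1*(-394556) = 58564/289 - 1*(-394556) = 58564/289 + 394556 = 114085248/289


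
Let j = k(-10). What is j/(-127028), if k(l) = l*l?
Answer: -25/31757 ≈ -0.00078723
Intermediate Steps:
k(l) = l**2
j = 100 (j = (-10)**2 = 100)
j/(-127028) = 100/(-127028) = 100*(-1/127028) = -25/31757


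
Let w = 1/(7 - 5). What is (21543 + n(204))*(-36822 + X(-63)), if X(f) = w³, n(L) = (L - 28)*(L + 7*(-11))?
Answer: -12930369625/8 ≈ -1.6163e+9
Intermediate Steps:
n(L) = (-77 + L)*(-28 + L) (n(L) = (-28 + L)*(L - 77) = (-28 + L)*(-77 + L) = (-77 + L)*(-28 + L))
w = ½ (w = 1/2 = ½ ≈ 0.50000)
X(f) = ⅛ (X(f) = (½)³ = ⅛)
(21543 + n(204))*(-36822 + X(-63)) = (21543 + (2156 + 204² - 105*204))*(-36822 + ⅛) = (21543 + (2156 + 41616 - 21420))*(-294575/8) = (21543 + 22352)*(-294575/8) = 43895*(-294575/8) = -12930369625/8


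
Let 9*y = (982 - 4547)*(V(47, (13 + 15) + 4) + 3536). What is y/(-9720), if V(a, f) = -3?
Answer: 2519029/17496 ≈ 143.98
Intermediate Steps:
y = -12595145/9 (y = ((982 - 4547)*(-3 + 3536))/9 = (-3565*3533)/9 = (1/9)*(-12595145) = -12595145/9 ≈ -1.3995e+6)
y/(-9720) = -12595145/9/(-9720) = -12595145/9*(-1/9720) = 2519029/17496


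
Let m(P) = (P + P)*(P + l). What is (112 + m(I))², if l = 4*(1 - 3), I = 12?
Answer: 43264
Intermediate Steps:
l = -8 (l = 4*(-2) = -8)
m(P) = 2*P*(-8 + P) (m(P) = (P + P)*(P - 8) = (2*P)*(-8 + P) = 2*P*(-8 + P))
(112 + m(I))² = (112 + 2*12*(-8 + 12))² = (112 + 2*12*4)² = (112 + 96)² = 208² = 43264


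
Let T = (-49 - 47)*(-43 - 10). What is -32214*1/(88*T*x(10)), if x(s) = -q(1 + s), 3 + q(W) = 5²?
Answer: 5369/1641728 ≈ 0.0032703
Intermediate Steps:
q(W) = 22 (q(W) = -3 + 5² = -3 + 25 = 22)
T = 5088 (T = -96*(-53) = 5088)
x(s) = -22 (x(s) = -1*22 = -22)
-32214*1/(88*T*x(10)) = -32214/((5088*(-22))*88) = -32214/((-111936*88)) = -32214/(-9850368) = -32214*(-1/9850368) = 5369/1641728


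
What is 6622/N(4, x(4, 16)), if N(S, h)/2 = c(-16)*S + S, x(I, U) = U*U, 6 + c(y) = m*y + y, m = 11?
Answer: -3311/788 ≈ -4.2018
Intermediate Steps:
c(y) = -6 + 12*y (c(y) = -6 + (11*y + y) = -6 + 12*y)
x(I, U) = U²
N(S, h) = -394*S (N(S, h) = 2*((-6 + 12*(-16))*S + S) = 2*((-6 - 192)*S + S) = 2*(-198*S + S) = 2*(-197*S) = -394*S)
6622/N(4, x(4, 16)) = 6622/((-394*4)) = 6622/(-1576) = 6622*(-1/1576) = -3311/788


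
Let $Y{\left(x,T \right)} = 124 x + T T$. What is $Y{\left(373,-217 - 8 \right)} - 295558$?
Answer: $-198681$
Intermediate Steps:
$Y{\left(x,T \right)} = T^{2} + 124 x$ ($Y{\left(x,T \right)} = 124 x + T^{2} = T^{2} + 124 x$)
$Y{\left(373,-217 - 8 \right)} - 295558 = \left(\left(-217 - 8\right)^{2} + 124 \cdot 373\right) - 295558 = \left(\left(-217 - 8\right)^{2} + 46252\right) - 295558 = \left(\left(-225\right)^{2} + 46252\right) - 295558 = \left(50625 + 46252\right) - 295558 = 96877 - 295558 = -198681$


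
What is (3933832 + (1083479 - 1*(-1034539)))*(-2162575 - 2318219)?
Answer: -27117093168900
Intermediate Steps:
(3933832 + (1083479 - 1*(-1034539)))*(-2162575 - 2318219) = (3933832 + (1083479 + 1034539))*(-4480794) = (3933832 + 2118018)*(-4480794) = 6051850*(-4480794) = -27117093168900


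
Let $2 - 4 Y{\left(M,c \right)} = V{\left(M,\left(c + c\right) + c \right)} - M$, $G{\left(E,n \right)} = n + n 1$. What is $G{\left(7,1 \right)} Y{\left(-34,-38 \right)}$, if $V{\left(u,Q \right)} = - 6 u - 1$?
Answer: $- \frac{235}{2} \approx -117.5$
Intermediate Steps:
$G{\left(E,n \right)} = 2 n$ ($G{\left(E,n \right)} = n + n = 2 n$)
$V{\left(u,Q \right)} = -1 - 6 u$
$Y{\left(M,c \right)} = \frac{3}{4} + \frac{7 M}{4}$ ($Y{\left(M,c \right)} = \frac{1}{2} - \frac{\left(-1 - 6 M\right) - M}{4} = \frac{1}{2} - \frac{-1 - 7 M}{4} = \frac{1}{2} + \left(\frac{1}{4} + \frac{7 M}{4}\right) = \frac{3}{4} + \frac{7 M}{4}$)
$G{\left(7,1 \right)} Y{\left(-34,-38 \right)} = 2 \cdot 1 \left(\frac{3}{4} + \frac{7}{4} \left(-34\right)\right) = 2 \left(\frac{3}{4} - \frac{119}{2}\right) = 2 \left(- \frac{235}{4}\right) = - \frac{235}{2}$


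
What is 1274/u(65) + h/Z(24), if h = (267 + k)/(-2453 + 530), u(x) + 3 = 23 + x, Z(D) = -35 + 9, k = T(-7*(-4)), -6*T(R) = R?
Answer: 191159251/12749490 ≈ 14.993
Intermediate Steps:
T(R) = -R/6
k = -14/3 (k = -(-7)*(-4)/6 = -⅙*28 = -14/3 ≈ -4.6667)
Z(D) = -26
u(x) = 20 + x (u(x) = -3 + (23 + x) = 20 + x)
h = -787/5769 (h = (267 - 14/3)/(-2453 + 530) = (787/3)/(-1923) = (787/3)*(-1/1923) = -787/5769 ≈ -0.13642)
1274/u(65) + h/Z(24) = 1274/(20 + 65) - 787/5769/(-26) = 1274/85 - 787/5769*(-1/26) = 1274*(1/85) + 787/149994 = 1274/85 + 787/149994 = 191159251/12749490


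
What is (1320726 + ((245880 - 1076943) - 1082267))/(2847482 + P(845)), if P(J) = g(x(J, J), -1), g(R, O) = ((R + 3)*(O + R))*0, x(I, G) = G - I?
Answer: -296302/1423741 ≈ -0.20812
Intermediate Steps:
g(R, O) = 0 (g(R, O) = ((3 + R)*(O + R))*0 = 0)
P(J) = 0
(1320726 + ((245880 - 1076943) - 1082267))/(2847482 + P(845)) = (1320726 + ((245880 - 1076943) - 1082267))/(2847482 + 0) = (1320726 + (-831063 - 1082267))/2847482 = (1320726 - 1913330)*(1/2847482) = -592604*1/2847482 = -296302/1423741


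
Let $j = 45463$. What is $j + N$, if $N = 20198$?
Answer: $65661$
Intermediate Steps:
$j + N = 45463 + 20198 = 65661$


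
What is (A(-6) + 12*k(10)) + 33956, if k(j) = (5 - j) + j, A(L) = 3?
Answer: 34019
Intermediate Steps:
k(j) = 5
(A(-6) + 12*k(10)) + 33956 = (3 + 12*5) + 33956 = (3 + 60) + 33956 = 63 + 33956 = 34019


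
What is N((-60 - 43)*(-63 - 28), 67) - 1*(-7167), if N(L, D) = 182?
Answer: 7349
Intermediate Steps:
N((-60 - 43)*(-63 - 28), 67) - 1*(-7167) = 182 - 1*(-7167) = 182 + 7167 = 7349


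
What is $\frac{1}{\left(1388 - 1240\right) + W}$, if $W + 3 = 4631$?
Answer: $\frac{1}{4776} \approx 0.00020938$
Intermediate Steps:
$W = 4628$ ($W = -3 + 4631 = 4628$)
$\frac{1}{\left(1388 - 1240\right) + W} = \frac{1}{\left(1388 - 1240\right) + 4628} = \frac{1}{148 + 4628} = \frac{1}{4776}$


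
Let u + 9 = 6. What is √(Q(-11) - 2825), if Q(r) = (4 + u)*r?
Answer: 2*I*√709 ≈ 53.254*I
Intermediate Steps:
u = -3 (u = -9 + 6 = -3)
Q(r) = r (Q(r) = (4 - 3)*r = 1*r = r)
√(Q(-11) - 2825) = √(-11 - 2825) = √(-2836) = 2*I*√709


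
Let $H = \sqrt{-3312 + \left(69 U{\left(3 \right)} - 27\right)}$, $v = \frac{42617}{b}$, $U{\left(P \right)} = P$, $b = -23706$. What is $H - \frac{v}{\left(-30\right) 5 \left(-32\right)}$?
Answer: $\frac{42617}{113788800} + 6 i \sqrt{87} \approx 0.00037453 + 55.964 i$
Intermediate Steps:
$v = - \frac{42617}{23706}$ ($v = \frac{42617}{-23706} = 42617 \left(- \frac{1}{23706}\right) = - \frac{42617}{23706} \approx -1.7977$)
$H = 6 i \sqrt{87}$ ($H = \sqrt{-3312 + \left(69 \cdot 3 - 27\right)} = \sqrt{-3312 + \left(207 - 27\right)} = \sqrt{-3312 + 180} = \sqrt{-3132} = 6 i \sqrt{87} \approx 55.964 i$)
$H - \frac{v}{\left(-30\right) 5 \left(-32\right)} = 6 i \sqrt{87} - - \frac{42617}{23706 \left(-30\right) 5 \left(-32\right)} = 6 i \sqrt{87} - - \frac{42617}{23706 \left(\left(-150\right) \left(-32\right)\right)} = 6 i \sqrt{87} - - \frac{42617}{23706 \cdot 4800} = 6 i \sqrt{87} - \left(- \frac{42617}{23706}\right) \frac{1}{4800} = 6 i \sqrt{87} - - \frac{42617}{113788800} = 6 i \sqrt{87} + \frac{42617}{113788800} = \frac{42617}{113788800} + 6 i \sqrt{87}$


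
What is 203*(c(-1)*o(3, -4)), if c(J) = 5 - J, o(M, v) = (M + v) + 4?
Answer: 3654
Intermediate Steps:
o(M, v) = 4 + M + v
203*(c(-1)*o(3, -4)) = 203*((5 - 1*(-1))*(4 + 3 - 4)) = 203*((5 + 1)*3) = 203*(6*3) = 203*18 = 3654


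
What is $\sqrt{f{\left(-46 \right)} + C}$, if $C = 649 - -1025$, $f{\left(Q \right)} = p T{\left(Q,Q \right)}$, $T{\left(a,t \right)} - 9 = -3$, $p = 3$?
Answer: $6 \sqrt{47} \approx 41.134$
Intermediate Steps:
$T{\left(a,t \right)} = 6$ ($T{\left(a,t \right)} = 9 - 3 = 6$)
$f{\left(Q \right)} = 18$ ($f{\left(Q \right)} = 3 \cdot 6 = 18$)
$C = 1674$ ($C = 649 + 1025 = 1674$)
$\sqrt{f{\left(-46 \right)} + C} = \sqrt{18 + 1674} = \sqrt{1692} = 6 \sqrt{47}$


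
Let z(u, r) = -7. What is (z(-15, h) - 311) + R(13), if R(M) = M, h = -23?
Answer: -305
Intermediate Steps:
(z(-15, h) - 311) + R(13) = (-7 - 311) + 13 = -318 + 13 = -305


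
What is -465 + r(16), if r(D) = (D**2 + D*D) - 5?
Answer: 42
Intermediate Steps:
r(D) = -5 + 2*D**2 (r(D) = (D**2 + D**2) - 5 = 2*D**2 - 5 = -5 + 2*D**2)
-465 + r(16) = -465 + (-5 + 2*16**2) = -465 + (-5 + 2*256) = -465 + (-5 + 512) = -465 + 507 = 42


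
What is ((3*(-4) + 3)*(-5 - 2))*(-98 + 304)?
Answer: 12978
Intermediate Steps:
((3*(-4) + 3)*(-5 - 2))*(-98 + 304) = ((-12 + 3)*(-7))*206 = -9*(-7)*206 = 63*206 = 12978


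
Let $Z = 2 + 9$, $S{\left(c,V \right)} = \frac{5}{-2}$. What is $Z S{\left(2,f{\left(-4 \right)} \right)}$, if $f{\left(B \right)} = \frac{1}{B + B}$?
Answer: $- \frac{55}{2} \approx -27.5$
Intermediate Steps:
$f{\left(B \right)} = \frac{1}{2 B}$
$S{\left(c,V \right)} = - \frac{5}{2}$ ($S{\left(c,V \right)} = 5 \left(- \frac{1}{2}\right) = - \frac{5}{2}$)
$Z = 11$
$Z S{\left(2,f{\left(-4 \right)} \right)} = 11 \left(- \frac{5}{2}\right) = - \frac{55}{2}$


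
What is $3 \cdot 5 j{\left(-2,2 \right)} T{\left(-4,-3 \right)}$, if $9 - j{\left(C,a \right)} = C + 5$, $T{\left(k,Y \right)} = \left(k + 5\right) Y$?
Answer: $-270$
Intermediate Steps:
$T{\left(k,Y \right)} = Y \left(5 + k\right)$ ($T{\left(k,Y \right)} = \left(5 + k\right) Y = Y \left(5 + k\right)$)
$j{\left(C,a \right)} = 4 - C$ ($j{\left(C,a \right)} = 9 - \left(C + 5\right) = 9 - \left(5 + C\right) = 4 - C$)
$3 \cdot 5 j{\left(-2,2 \right)} T{\left(-4,-3 \right)} = 3 \cdot 5 \left(4 - -2\right) \left(- 3 \left(5 - 4\right)\right) = 15 \left(4 + 2\right) \left(\left(-3\right) 1\right) = 15 \cdot 6 \left(-3\right) = 90 \left(-3\right) = -270$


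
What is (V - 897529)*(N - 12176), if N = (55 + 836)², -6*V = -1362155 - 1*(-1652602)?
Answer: -4436661313805/6 ≈ -7.3944e+11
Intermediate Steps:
V = -290447/6 (V = -(-1362155 - 1*(-1652602))/6 = -(-1362155 + 1652602)/6 = -⅙*290447 = -290447/6 ≈ -48408.)
N = 793881 (N = 891² = 793881)
(V - 897529)*(N - 12176) = (-290447/6 - 897529)*(793881 - 12176) = -5675621/6*781705 = -4436661313805/6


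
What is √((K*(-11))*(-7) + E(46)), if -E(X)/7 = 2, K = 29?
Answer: √2219 ≈ 47.106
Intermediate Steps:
E(X) = -14 (E(X) = -7*2 = -14)
√((K*(-11))*(-7) + E(46)) = √((29*(-11))*(-7) - 14) = √(-319*(-7) - 14) = √(2233 - 14) = √2219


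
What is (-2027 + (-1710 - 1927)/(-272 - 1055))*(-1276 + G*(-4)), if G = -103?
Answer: 2320869888/1327 ≈ 1.7490e+6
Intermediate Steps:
(-2027 + (-1710 - 1927)/(-272 - 1055))*(-1276 + G*(-4)) = (-2027 + (-1710 - 1927)/(-272 - 1055))*(-1276 - 103*(-4)) = (-2027 - 3637/(-1327))*(-1276 + 412) = (-2027 - 3637*(-1/1327))*(-864) = (-2027 + 3637/1327)*(-864) = -2686192/1327*(-864) = 2320869888/1327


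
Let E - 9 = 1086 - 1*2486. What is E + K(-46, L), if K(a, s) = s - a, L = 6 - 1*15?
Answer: -1354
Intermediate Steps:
E = -1391 (E = 9 + (1086 - 1*2486) = 9 + (1086 - 2486) = 9 - 1400 = -1391)
L = -9 (L = 6 - 15 = -9)
E + K(-46, L) = -1391 + (-9 - 1*(-46)) = -1391 + (-9 + 46) = -1391 + 37 = -1354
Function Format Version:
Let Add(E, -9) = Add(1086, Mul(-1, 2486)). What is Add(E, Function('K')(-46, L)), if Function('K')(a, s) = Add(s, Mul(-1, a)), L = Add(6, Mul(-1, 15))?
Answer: -1354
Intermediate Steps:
E = -1391 (E = Add(9, Add(1086, Mul(-1, 2486))) = Add(9, Add(1086, -2486)) = Add(9, -1400) = -1391)
L = -9 (L = Add(6, -15) = -9)
Add(E, Function('K')(-46, L)) = Add(-1391, Add(-9, Mul(-1, -46))) = Add(-1391, Add(-9, 46)) = Add(-1391, 37) = -1354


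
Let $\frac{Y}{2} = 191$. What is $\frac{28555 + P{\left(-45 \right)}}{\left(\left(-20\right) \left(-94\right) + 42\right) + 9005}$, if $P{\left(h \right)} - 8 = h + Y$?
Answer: $\frac{28900}{10927} \approx 2.6448$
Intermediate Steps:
$Y = 382$ ($Y = 2 \cdot 191 = 382$)
$P{\left(h \right)} = 390 + h$ ($P{\left(h \right)} = 8 + \left(h + 382\right) = 8 + \left(382 + h\right) = 390 + h$)
$\frac{28555 + P{\left(-45 \right)}}{\left(\left(-20\right) \left(-94\right) + 42\right) + 9005} = \frac{28555 + \left(390 - 45\right)}{\left(\left(-20\right) \left(-94\right) + 42\right) + 9005} = \frac{28555 + 345}{\left(1880 + 42\right) + 9005} = \frac{28900}{1922 + 9005} = \frac{28900}{10927}$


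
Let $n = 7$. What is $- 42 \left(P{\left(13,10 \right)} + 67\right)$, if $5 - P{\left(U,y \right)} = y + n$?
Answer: $-2310$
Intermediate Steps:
$P{\left(U,y \right)} = -2 - y$ ($P{\left(U,y \right)} = 5 - \left(y + 7\right) = 5 - \left(7 + y\right) = -2 - y$)
$- 42 \left(P{\left(13,10 \right)} + 67\right) = - 42 \left(\left(-2 - 10\right) + 67\right) = - 42 \left(-12 + 67\right) = \left(-42\right) 55 = -2310$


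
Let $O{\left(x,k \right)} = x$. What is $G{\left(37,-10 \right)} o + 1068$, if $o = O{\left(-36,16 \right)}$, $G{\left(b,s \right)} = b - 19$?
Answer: $420$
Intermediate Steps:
$G{\left(b,s \right)} = -19 + b$
$o = -36$
$G{\left(37,-10 \right)} o + 1068 = \left(-19 + 37\right) \left(-36\right) + 1068 = 18 \left(-36\right) + 1068 = -648 + 1068 = 420$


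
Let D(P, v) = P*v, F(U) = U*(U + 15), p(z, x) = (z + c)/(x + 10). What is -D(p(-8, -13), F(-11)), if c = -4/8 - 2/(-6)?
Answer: 1078/9 ≈ 119.78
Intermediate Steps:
c = -1/6 (c = -4*1/8 - 2*(-1/6) = -1/2 + 1/3 = -1/6 ≈ -0.16667)
p(z, x) = (-1/6 + z)/(10 + x) (p(z, x) = (z - 1/6)/(x + 10) = (-1/6 + z)/(10 + x))
F(U) = U*(15 + U)
-D(p(-8, -13), F(-11)) = -(-1/6 - 8)/(10 - 13)*(-11*(15 - 11)) = --49/6/(-3)*(-11*4) = -(-1/3*(-49/6))*(-44) = -49*(-44)/18 = -1*(-1078/9) = 1078/9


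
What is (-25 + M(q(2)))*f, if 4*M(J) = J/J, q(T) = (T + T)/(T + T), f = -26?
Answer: 1287/2 ≈ 643.50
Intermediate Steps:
q(T) = 1 (q(T) = (2*T)/((2*T)) = (2*T)*(1/(2*T)) = 1)
M(J) = 1/4 (M(J) = (J/J)/4 = (1/4)*1 = 1/4)
(-25 + M(q(2)))*f = (-25 + 1/4)*(-26) = -99/4*(-26) = 1287/2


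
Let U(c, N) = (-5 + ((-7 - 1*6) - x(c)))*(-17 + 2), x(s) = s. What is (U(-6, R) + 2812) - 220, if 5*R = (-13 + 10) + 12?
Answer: 2772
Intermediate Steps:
R = 9/5 (R = ((-13 + 10) + 12)/5 = (-3 + 12)/5 = (⅕)*9 = 9/5 ≈ 1.8000)
U(c, N) = 270 + 15*c (U(c, N) = (-5 + ((-7 - 1*6) - c))*(-17 + 2) = (-5 + ((-7 - 6) - c))*(-15) = (-5 + (-13 - c))*(-15) = (-18 - c)*(-15) = 270 + 15*c)
(U(-6, R) + 2812) - 220 = ((270 + 15*(-6)) + 2812) - 220 = ((270 - 90) + 2812) - 220 = (180 + 2812) - 220 = 2992 - 220 = 2772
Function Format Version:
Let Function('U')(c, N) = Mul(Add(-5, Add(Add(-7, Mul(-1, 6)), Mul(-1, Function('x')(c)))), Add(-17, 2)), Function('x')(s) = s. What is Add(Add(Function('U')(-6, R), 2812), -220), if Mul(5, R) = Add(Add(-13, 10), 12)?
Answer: 2772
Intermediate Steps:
R = Rational(9, 5) (R = Mul(Rational(1, 5), Add(Add(-13, 10), 12)) = Mul(Rational(1, 5), Add(-3, 12)) = Mul(Rational(1, 5), 9) = Rational(9, 5) ≈ 1.8000)
Function('U')(c, N) = Add(270, Mul(15, c)) (Function('U')(c, N) = Mul(Add(-5, Add(Add(-7, Mul(-1, 6)), Mul(-1, c))), Add(-17, 2)) = Mul(Add(-5, Add(Add(-7, -6), Mul(-1, c))), -15) = Mul(Add(-5, Add(-13, Mul(-1, c))), -15) = Mul(Add(-18, Mul(-1, c)), -15) = Add(270, Mul(15, c)))
Add(Add(Function('U')(-6, R), 2812), -220) = Add(Add(Add(270, Mul(15, -6)), 2812), -220) = Add(Add(Add(270, -90), 2812), -220) = Add(Add(180, 2812), -220) = Add(2992, -220) = 2772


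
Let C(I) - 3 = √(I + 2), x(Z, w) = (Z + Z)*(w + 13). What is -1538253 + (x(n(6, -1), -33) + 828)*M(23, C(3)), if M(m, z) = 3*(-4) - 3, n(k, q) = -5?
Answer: -1553673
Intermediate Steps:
x(Z, w) = 2*Z*(13 + w) (x(Z, w) = (2*Z)*(13 + w) = 2*Z*(13 + w))
C(I) = 3 + √(2 + I) (C(I) = 3 + √(I + 2) = 3 + √(2 + I))
M(m, z) = -15 (M(m, z) = -12 - 3 = -15)
-1538253 + (x(n(6, -1), -33) + 828)*M(23, C(3)) = -1538253 + (2*(-5)*(13 - 33) + 828)*(-15) = -1538253 + (2*(-5)*(-20) + 828)*(-15) = -1538253 + (200 + 828)*(-15) = -1538253 + 1028*(-15) = -1538253 - 15420 = -1553673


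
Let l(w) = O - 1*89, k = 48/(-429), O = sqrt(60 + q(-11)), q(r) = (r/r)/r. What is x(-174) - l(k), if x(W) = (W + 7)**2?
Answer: 27978 - sqrt(7249)/11 ≈ 27970.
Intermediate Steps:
q(r) = 1/r
x(W) = (7 + W)**2
O = sqrt(7249)/11 (O = sqrt(60 + 1/(-11)) = sqrt(60 - 1/11) = sqrt(659/11) = sqrt(7249)/11 ≈ 7.7401)
k = -16/143 (k = 48*(-1/429) = -16/143 ≈ -0.11189)
l(w) = -89 + sqrt(7249)/11 (l(w) = sqrt(7249)/11 - 1*89 = sqrt(7249)/11 - 89 = -89 + sqrt(7249)/11)
x(-174) - l(k) = (7 - 174)**2 - (-89 + sqrt(7249)/11) = (-167)**2 + (89 - sqrt(7249)/11) = 27889 + (89 - sqrt(7249)/11) = 27978 - sqrt(7249)/11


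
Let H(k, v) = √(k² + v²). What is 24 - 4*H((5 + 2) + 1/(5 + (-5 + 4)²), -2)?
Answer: 24 - 2*√1993/3 ≈ -5.7620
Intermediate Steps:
24 - 4*H((5 + 2) + 1/(5 + (-5 + 4)²), -2) = 24 - 4*√(((5 + 2) + 1/(5 + (-5 + 4)²))² + (-2)²) = 24 - 4*√((7 + 1/(5 + (-1)²))² + 4) = 24 - 4*√((7 + 1/(5 + 1))² + 4) = 24 - 4*√((7 + 1/6)² + 4) = 24 - 4*√((7 + ⅙)² + 4) = 24 - 4*√((43/6)² + 4) = 24 - 4*√(1849/36 + 4) = 24 - 2*√1993/3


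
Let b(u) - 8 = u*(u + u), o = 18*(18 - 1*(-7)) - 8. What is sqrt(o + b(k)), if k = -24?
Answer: 3*sqrt(178) ≈ 40.025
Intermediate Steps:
o = 442 (o = 18*(18 + 7) - 8 = 18*25 - 8 = 450 - 8 = 442)
b(u) = 8 + 2*u**2 (b(u) = 8 + u*(u + u) = 8 + u*(2*u) = 8 + 2*u**2)
sqrt(o + b(k)) = sqrt(442 + (8 + 2*(-24)**2)) = sqrt(442 + (8 + 2*576)) = sqrt(442 + (8 + 1152)) = sqrt(442 + 1160) = sqrt(1602) = 3*sqrt(178)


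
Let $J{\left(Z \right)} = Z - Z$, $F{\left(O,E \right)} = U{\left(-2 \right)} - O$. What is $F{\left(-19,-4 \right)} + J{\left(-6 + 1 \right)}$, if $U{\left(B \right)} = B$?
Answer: $17$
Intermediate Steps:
$F{\left(O,E \right)} = -2 - O$
$J{\left(Z \right)} = 0$
$F{\left(-19,-4 \right)} + J{\left(-6 + 1 \right)} = \left(-2 - -19\right) + 0 = \left(-2 + 19\right) + 0 = 17 + 0 = 17$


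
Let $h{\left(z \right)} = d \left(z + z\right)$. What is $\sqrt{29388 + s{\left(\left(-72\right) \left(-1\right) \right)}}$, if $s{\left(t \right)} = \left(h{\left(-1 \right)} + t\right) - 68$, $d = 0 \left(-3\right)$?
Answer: $4 \sqrt{1837} \approx 171.44$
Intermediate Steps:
$d = 0$
$h{\left(z \right)} = 0$ ($h{\left(z \right)} = 0 \left(z + z\right) = 0 \cdot 2 z = 0$)
$s{\left(t \right)} = -68 + t$ ($s{\left(t \right)} = \left(0 + t\right) - 68 = t - 68 = -68 + t$)
$\sqrt{29388 + s{\left(\left(-72\right) \left(-1\right) \right)}} = \sqrt{29388 - -4} = \sqrt{29388 + \left(-68 + 72\right)} = \sqrt{29388 + 4} = \sqrt{29392} = 4 \sqrt{1837}$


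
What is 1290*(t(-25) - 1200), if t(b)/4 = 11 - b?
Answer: -1362240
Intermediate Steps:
t(b) = 44 - 4*b (t(b) = 4*(11 - b) = 44 - 4*b)
1290*(t(-25) - 1200) = 1290*((44 - 4*(-25)) - 1200) = 1290*((44 + 100) - 1200) = 1290*(144 - 1200) = 1290*(-1056) = -1362240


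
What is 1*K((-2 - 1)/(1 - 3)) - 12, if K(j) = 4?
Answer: -8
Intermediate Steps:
1*K((-2 - 1)/(1 - 3)) - 12 = 1*4 - 12 = 4 - 12 = -8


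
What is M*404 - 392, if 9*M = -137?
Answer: -58876/9 ≈ -6541.8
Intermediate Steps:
M = -137/9 (M = (⅑)*(-137) = -137/9 ≈ -15.222)
M*404 - 392 = -137/9*404 - 392 = -55348/9 - 392 = -58876/9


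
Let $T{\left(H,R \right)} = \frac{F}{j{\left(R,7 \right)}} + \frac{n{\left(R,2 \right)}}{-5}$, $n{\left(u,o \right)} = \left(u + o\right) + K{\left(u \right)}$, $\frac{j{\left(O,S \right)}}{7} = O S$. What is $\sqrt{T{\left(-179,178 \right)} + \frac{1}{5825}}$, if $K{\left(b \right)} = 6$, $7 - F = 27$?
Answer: $\frac{3 i \sqrt{2177474811947}}{725795} \approx 6.0994 i$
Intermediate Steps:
$F = -20$ ($F = 7 - 27 = -20$)
$j{\left(O,S \right)} = 7 O S$
$n{\left(u,o \right)} = 6 + o + u$ ($n{\left(u,o \right)} = \left(u + o\right) + 6 = \left(o + u\right) + 6 = 6 + o + u$)
$T{\left(H,R \right)} = - \frac{8}{5} - \frac{20}{49 R} - \frac{R}{5}$ ($T{\left(H,R \right)} = - \frac{20}{7 R 7} + \frac{6 + 2 + R}{-5} = - \frac{20}{49 R} + \left(8 + R\right) \left(- \frac{1}{5}\right) = - 20 \frac{1}{49 R} - \left(\frac{8}{5} + \frac{R}{5}\right) = - \frac{20}{49 R} - \left(\frac{8}{5} + \frac{R}{5}\right) = - \frac{8}{5} - \frac{20}{49 R} - \frac{R}{5}$)
$\sqrt{T{\left(-179,178 \right)} + \frac{1}{5825}} = \sqrt{\frac{-100 + 49 \cdot 178 \left(-8 - 178\right)}{245 \cdot 178} + \frac{1}{5825}} = \sqrt{\frac{1}{245} \cdot \frac{1}{178} \left(-100 + 49 \cdot 178 \left(-8 - 178\right)\right) + \frac{1}{5825}} = \sqrt{\frac{1}{245} \cdot \frac{1}{178} \left(-100 + 49 \cdot 178 \left(-186\right)\right) + \frac{1}{5825}} = \sqrt{\frac{1}{245} \cdot \frac{1}{178} \left(-100 - 1622292\right) + \frac{1}{5825}} = \sqrt{\frac{1}{245} \cdot \frac{1}{178} \left(-1622392\right) + \frac{1}{5825}} = \sqrt{- \frac{811196}{21805} + \frac{1}{5825}} = \sqrt{- \frac{945038979}{25402825}} = \frac{3 i \sqrt{2177474811947}}{725795}$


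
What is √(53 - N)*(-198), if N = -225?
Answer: -198*√278 ≈ -3301.3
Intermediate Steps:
√(53 - N)*(-198) = √(53 - 1*(-225))*(-198) = √(53 + 225)*(-198) = √278*(-198) = -198*√278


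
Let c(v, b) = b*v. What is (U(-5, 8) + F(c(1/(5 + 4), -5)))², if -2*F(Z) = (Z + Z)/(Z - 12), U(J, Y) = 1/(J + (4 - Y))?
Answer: 24964/1034289 ≈ 0.024136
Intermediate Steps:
U(J, Y) = 1/(4 + J - Y)
F(Z) = -Z/(-12 + Z) (F(Z) = -(Z + Z)/(2*(Z - 12)) = -2*Z/(2*(-12 + Z)) = -Z/(-12 + Z))
(U(-5, 8) + F(c(1/(5 + 4), -5)))² = (1/(4 - 5 - 1*8) - (-5/(5 + 4))/(-12 - 5/(5 + 4)))² = (1/(4 - 5 - 8) - (-5/9)/(-12 - 5/9))² = (1/(-9) - (-5*⅑)/(-12 - 5*⅑))² = (-⅑ - 1*(-5/9)/(-12 - 5/9))² = (-⅑ - 1*(-5/9)/(-113/9))² = (-⅑ - 1*(-5/9)*(-9/113))² = (-⅑ - 5/113)² = (-158/1017)² = 24964/1034289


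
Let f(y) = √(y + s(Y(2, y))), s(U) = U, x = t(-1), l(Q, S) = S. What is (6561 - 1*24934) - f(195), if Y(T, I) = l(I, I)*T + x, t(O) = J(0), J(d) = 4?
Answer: -18373 - √589 ≈ -18397.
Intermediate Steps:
t(O) = 4
x = 4
Y(T, I) = 4 + I*T (Y(T, I) = I*T + 4 = 4 + I*T)
f(y) = √(4 + 3*y) (f(y) = √(y + (4 + y*2)) = √(y + (4 + 2*y)) = √(4 + 3*y))
(6561 - 1*24934) - f(195) = (6561 - 1*24934) - √(4 + 3*195) = (6561 - 24934) - √(4 + 585) = -18373 - √589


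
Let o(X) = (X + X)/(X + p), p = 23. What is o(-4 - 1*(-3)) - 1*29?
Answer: -320/11 ≈ -29.091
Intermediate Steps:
o(X) = 2*X/(23 + X) (o(X) = (X + X)/(X + 23) = (2*X)/(23 + X) = 2*X/(23 + X))
o(-4 - 1*(-3)) - 1*29 = 2*(-4 - 1*(-3))/(23 + (-4 - 1*(-3))) - 1*29 = 2*(-4 + 3)/(23 + (-4 + 3)) - 29 = 2*(-1)/(23 - 1) - 29 = 2*(-1)/22 - 29 = 2*(-1)*(1/22) - 29 = -1/11 - 29 = -320/11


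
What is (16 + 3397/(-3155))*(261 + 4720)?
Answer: 234520423/3155 ≈ 74333.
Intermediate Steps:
(16 + 3397/(-3155))*(261 + 4720) = (16 + 3397*(-1/3155))*4981 = (16 - 3397/3155)*4981 = (47083/3155)*4981 = 234520423/3155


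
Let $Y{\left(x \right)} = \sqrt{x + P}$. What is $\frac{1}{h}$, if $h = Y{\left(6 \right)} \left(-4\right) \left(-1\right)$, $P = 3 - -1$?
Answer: $\frac{\sqrt{10}}{40} \approx 0.079057$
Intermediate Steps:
$P = 4$ ($P = 3 + 1 = 4$)
$Y{\left(x \right)} = \sqrt{4 + x}$ ($Y{\left(x \right)} = \sqrt{x + 4} = \sqrt{4 + x}$)
$h = 4 \sqrt{10}$ ($h = \sqrt{4 + 6} \left(-4\right) \left(-1\right) = \sqrt{10} \left(-4\right) \left(-1\right) = - 4 \sqrt{10} \left(-1\right) = 4 \sqrt{10} \approx 12.649$)
$\frac{1}{h} = \frac{1}{4 \sqrt{10}} = \frac{\sqrt{10}}{40}$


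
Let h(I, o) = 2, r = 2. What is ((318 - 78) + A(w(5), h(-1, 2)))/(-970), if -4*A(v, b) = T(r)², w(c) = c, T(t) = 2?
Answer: -239/970 ≈ -0.24639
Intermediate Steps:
A(v, b) = -1 (A(v, b) = -¼*2² = -¼*4 = -1)
((318 - 78) + A(w(5), h(-1, 2)))/(-970) = ((318 - 78) - 1)/(-970) = (240 - 1)*(-1/970) = 239*(-1/970) = -239/970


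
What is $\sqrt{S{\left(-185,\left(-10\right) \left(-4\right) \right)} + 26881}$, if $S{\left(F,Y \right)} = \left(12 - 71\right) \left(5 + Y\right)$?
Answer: $\sqrt{24226} \approx 155.65$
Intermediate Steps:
$S{\left(F,Y \right)} = -295 - 59 Y$ ($S{\left(F,Y \right)} = - 59 \left(5 + Y\right) = -295 - 59 Y$)
$\sqrt{S{\left(-185,\left(-10\right) \left(-4\right) \right)} + 26881} = \sqrt{\left(-295 - 59 \left(\left(-10\right) \left(-4\right)\right)\right) + 26881} = \sqrt{\left(-295 - 2360\right) + 26881} = \sqrt{-2655 + 26881} = \sqrt{24226}$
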